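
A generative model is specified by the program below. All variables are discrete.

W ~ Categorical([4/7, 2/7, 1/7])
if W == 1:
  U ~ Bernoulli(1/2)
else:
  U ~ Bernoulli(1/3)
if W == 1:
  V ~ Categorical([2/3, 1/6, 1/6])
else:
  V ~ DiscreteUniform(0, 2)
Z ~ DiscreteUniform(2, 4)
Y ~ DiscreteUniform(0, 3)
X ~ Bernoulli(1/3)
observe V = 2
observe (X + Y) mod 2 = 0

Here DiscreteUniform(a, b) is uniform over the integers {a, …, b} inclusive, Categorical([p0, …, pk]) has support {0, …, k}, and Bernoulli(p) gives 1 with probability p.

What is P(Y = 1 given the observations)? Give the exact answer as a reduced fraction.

P(Y = 1 | obs) = 1/6

Enumerate traces; 72 have nonzero weight after conditioning:
  (W=0, U=0, V=2, Z=2, Y=0, X=0) weight 4/567
  (W=0, U=0, V=2, Z=2, Y=1, X=1) weight 2/567
  (W=0, U=0, V=2, Z=2, Y=2, X=0) weight 4/567
  (W=0, U=0, V=2, Z=2, Y=3, X=1) weight 2/567
  (W=0, U=0, V=2, Z=3, Y=0, X=0) weight 4/567
  (W=0, U=0, V=2, Z=3, Y=1, X=1) weight 2/567
  (W=0, U=0, V=2, Z=3, Y=2, X=0) weight 4/567
  (W=0, U=0, V=2, Z=3, Y=3, X=1) weight 2/567
  … 64 more
Group by Y:
  weight(Y=0) = 1/21
  weight(Y=1) = 1/42
  weight(Y=2) = 1/21
  weight(Y=3) = 1/42
Total weight = 1/21 + 1/42 + 1/21 + 1/42 = 1/7
P(Y=0 | obs) = 1/21 / 1/7 = 1/3
P(Y=1 | obs) = 1/42 / 1/7 = 1/6
P(Y=2 | obs) = 1/21 / 1/7 = 1/3
P(Y=3 | obs) = 1/42 / 1/7 = 1/6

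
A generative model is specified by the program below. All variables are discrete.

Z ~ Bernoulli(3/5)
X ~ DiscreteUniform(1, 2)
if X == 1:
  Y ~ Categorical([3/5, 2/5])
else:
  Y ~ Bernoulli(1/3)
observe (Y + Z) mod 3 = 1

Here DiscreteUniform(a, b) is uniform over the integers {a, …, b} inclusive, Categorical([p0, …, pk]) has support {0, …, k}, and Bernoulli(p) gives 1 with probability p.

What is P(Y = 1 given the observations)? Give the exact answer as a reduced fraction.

P(Y = 1 | obs) = 22/79

Enumerate traces; 4 have nonzero weight after conditioning:
  (Z=0, X=1, Y=1) weight 2/25
  (Z=0, X=2, Y=1) weight 1/15
  (Z=1, X=1, Y=0) weight 9/50
  (Z=1, X=2, Y=0) weight 1/5
Group by Y:
  weight(Y=0) = 19/50
  weight(Y=1) = 11/75
Total weight = 19/50 + 11/75 = 79/150
P(Y=0 | obs) = 19/50 / 79/150 = 57/79
P(Y=1 | obs) = 11/75 / 79/150 = 22/79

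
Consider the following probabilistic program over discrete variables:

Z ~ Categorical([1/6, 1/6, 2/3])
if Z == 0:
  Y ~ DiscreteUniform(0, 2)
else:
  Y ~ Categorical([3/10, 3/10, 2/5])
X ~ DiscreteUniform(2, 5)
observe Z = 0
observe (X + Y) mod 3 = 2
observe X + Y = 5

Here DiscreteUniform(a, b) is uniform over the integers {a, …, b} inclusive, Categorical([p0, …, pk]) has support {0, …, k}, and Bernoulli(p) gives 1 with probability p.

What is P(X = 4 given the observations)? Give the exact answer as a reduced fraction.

Enumerate traces; 3 have nonzero weight after conditioning:
  (Z=0, Y=0, X=5) weight 1/72
  (Z=0, Y=1, X=4) weight 1/72
  (Z=0, Y=2, X=3) weight 1/72
Group by X:
  weight(X=3) = 1/72
  weight(X=4) = 1/72
  weight(X=5) = 1/72
Total weight = 1/72 + 1/72 + 1/72 = 1/24
P(X=3 | obs) = 1/72 / 1/24 = 1/3
P(X=4 | obs) = 1/72 / 1/24 = 1/3
P(X=5 | obs) = 1/72 / 1/24 = 1/3

P(X = 4 | obs) = 1/3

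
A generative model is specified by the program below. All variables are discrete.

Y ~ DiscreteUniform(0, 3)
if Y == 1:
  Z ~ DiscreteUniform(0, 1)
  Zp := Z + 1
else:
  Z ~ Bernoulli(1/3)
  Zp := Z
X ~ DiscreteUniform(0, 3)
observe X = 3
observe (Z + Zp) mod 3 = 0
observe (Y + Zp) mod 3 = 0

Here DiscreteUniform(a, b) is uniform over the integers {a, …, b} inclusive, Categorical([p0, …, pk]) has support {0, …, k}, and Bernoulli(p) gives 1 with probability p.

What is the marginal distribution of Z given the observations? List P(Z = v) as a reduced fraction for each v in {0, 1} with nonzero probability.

Enumerate traces; 3 have nonzero weight after conditioning:
  (Y=0, Z=0, X=3) weight 1/24
  (Y=1, Z=1, X=3) weight 1/32
  (Y=3, Z=0, X=3) weight 1/24
Group by Z:
  weight(Z=0) = 1/12
  weight(Z=1) = 1/32
Total weight = 1/12 + 1/32 = 11/96
P(Z=0 | obs) = 1/12 / 11/96 = 8/11
P(Z=1 | obs) = 1/32 / 11/96 = 3/11

P(Z=0) = 8/11, P(Z=1) = 3/11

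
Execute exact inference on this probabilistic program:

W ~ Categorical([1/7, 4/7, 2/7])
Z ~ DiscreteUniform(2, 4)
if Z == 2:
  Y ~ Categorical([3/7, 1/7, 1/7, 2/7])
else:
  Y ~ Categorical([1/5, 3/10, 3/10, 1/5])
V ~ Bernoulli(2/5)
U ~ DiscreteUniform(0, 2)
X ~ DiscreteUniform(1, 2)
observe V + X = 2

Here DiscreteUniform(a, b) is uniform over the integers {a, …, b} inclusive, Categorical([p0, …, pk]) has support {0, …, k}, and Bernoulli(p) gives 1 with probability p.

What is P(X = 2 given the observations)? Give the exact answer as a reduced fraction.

P(X = 2 | obs) = 3/5

Enumerate traces; 216 have nonzero weight after conditioning:
  (W=0, Z=2, Y=0, V=0, U=0, X=2) weight 1/490
  (W=0, Z=2, Y=0, V=0, U=1, X=2) weight 1/490
  (W=0, Z=2, Y=0, V=0, U=2, X=2) weight 1/490
  (W=0, Z=2, Y=0, V=1, U=0, X=1) weight 1/735
  (W=0, Z=2, Y=0, V=1, U=1, X=1) weight 1/735
  (W=0, Z=2, Y=0, V=1, U=2, X=1) weight 1/735
  (W=0, Z=2, Y=1, V=0, U=0, X=2) weight 1/1470
  (W=0, Z=2, Y=1, V=0, U=1, X=2) weight 1/1470
  … 208 more
Group by X:
  weight(X=1) = 1/5
  weight(X=2) = 3/10
Total weight = 1/5 + 3/10 = 1/2
P(X=1 | obs) = 1/5 / 1/2 = 2/5
P(X=2 | obs) = 3/10 / 1/2 = 3/5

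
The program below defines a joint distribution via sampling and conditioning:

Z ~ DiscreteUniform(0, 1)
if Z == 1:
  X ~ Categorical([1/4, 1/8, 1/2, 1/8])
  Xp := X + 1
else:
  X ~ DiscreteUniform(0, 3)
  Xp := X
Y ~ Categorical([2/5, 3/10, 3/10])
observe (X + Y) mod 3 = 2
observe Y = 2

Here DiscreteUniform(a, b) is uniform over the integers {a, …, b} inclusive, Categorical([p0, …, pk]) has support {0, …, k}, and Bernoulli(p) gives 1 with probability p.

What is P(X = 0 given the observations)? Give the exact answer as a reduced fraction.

P(X = 0 | obs) = 4/7

Enumerate traces; 4 have nonzero weight after conditioning:
  (Z=0, X=0, Y=2) weight 3/80
  (Z=0, X=3, Y=2) weight 3/80
  (Z=1, X=0, Y=2) weight 3/80
  (Z=1, X=3, Y=2) weight 3/160
Group by X:
  weight(X=0) = 3/40
  weight(X=3) = 9/160
Total weight = 3/40 + 9/160 = 21/160
P(X=0 | obs) = 3/40 / 21/160 = 4/7
P(X=3 | obs) = 9/160 / 21/160 = 3/7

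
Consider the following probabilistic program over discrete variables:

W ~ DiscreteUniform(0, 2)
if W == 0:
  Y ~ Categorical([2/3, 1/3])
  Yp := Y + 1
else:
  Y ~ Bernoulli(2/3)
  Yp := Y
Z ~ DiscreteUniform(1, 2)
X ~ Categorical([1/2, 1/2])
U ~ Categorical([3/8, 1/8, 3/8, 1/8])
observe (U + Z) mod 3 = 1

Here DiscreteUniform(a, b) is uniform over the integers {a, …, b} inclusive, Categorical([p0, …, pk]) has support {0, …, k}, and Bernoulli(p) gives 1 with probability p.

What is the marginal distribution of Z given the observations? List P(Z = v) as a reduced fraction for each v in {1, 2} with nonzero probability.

Enumerate traces; 36 have nonzero weight after conditioning:
  (W=0, Y=0, Z=1, X=0, U=0) weight 1/48
  (W=0, Y=0, Z=1, X=0, U=3) weight 1/144
  (W=0, Y=0, Z=1, X=1, U=0) weight 1/48
  (W=0, Y=0, Z=1, X=1, U=3) weight 1/144
  (W=0, Y=0, Z=2, X=0, U=2) weight 1/48
  (W=0, Y=0, Z=2, X=1, U=2) weight 1/48
  (W=0, Y=1, Z=1, X=0, U=0) weight 1/96
  (W=0, Y=1, Z=1, X=0, U=3) weight 1/288
  … 28 more
Group by Z:
  weight(Z=1) = 1/4
  weight(Z=2) = 3/16
Total weight = 1/4 + 3/16 = 7/16
P(Z=1 | obs) = 1/4 / 7/16 = 4/7
P(Z=2 | obs) = 3/16 / 7/16 = 3/7

P(Z=1) = 4/7, P(Z=2) = 3/7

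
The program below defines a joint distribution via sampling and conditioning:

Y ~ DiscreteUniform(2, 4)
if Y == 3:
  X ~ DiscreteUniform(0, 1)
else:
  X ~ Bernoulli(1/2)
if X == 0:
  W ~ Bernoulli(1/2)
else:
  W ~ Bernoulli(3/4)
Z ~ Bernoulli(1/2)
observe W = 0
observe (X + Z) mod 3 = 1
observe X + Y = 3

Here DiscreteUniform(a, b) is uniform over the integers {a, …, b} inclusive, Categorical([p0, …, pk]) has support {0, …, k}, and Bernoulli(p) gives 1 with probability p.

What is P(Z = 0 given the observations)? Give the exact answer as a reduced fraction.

Enumerate traces; 2 have nonzero weight after conditioning:
  (Y=2, X=1, W=0, Z=0) weight 1/48
  (Y=3, X=0, W=0, Z=1) weight 1/24
Group by Z:
  weight(Z=0) = 1/48
  weight(Z=1) = 1/24
Total weight = 1/48 + 1/24 = 1/16
P(Z=0 | obs) = 1/48 / 1/16 = 1/3
P(Z=1 | obs) = 1/24 / 1/16 = 2/3

P(Z = 0 | obs) = 1/3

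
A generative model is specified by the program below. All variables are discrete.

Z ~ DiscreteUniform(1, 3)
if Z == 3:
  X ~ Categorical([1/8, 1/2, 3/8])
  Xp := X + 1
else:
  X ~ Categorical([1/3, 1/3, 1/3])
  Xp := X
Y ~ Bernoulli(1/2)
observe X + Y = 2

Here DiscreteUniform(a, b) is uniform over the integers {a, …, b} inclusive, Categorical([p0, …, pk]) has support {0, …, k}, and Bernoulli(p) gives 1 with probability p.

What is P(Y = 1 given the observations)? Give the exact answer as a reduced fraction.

P(Y = 1 | obs) = 28/53

Enumerate traces; 6 have nonzero weight after conditioning:
  (Z=1, X=1, Y=1) weight 1/18
  (Z=1, X=2, Y=0) weight 1/18
  (Z=2, X=1, Y=1) weight 1/18
  (Z=2, X=2, Y=0) weight 1/18
  (Z=3, X=1, Y=1) weight 1/12
  (Z=3, X=2, Y=0) weight 1/16
Group by Y:
  weight(Y=0) = 25/144
  weight(Y=1) = 7/36
Total weight = 25/144 + 7/36 = 53/144
P(Y=0 | obs) = 25/144 / 53/144 = 25/53
P(Y=1 | obs) = 7/36 / 53/144 = 28/53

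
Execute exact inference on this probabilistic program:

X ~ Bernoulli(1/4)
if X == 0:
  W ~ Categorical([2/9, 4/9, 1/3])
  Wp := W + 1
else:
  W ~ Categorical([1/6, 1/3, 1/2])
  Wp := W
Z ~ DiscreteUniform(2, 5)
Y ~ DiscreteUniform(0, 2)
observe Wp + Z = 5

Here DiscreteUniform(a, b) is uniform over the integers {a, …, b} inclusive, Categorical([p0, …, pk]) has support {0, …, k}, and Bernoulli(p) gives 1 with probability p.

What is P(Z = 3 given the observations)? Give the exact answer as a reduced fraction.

P(Z = 3 | obs) = 11/24

Enumerate traces; 18 have nonzero weight after conditioning:
  (X=0, W=0, Z=4, Y=0) weight 1/72
  (X=0, W=0, Z=4, Y=1) weight 1/72
  (X=0, W=0, Z=4, Y=2) weight 1/72
  (X=0, W=1, Z=3, Y=0) weight 1/36
  (X=0, W=1, Z=3, Y=1) weight 1/36
  (X=0, W=1, Z=3, Y=2) weight 1/36
  (X=0, W=2, Z=2, Y=0) weight 1/48
  (X=0, W=2, Z=2, Y=1) weight 1/48
  (X=1, W=0, Z=5, Y=0) weight 1/288
  … 9 more
Group by Z:
  weight(Z=2) = 1/16
  weight(Z=3) = 11/96
  weight(Z=4) = 1/16
  weight(Z=5) = 1/96
Total weight = 1/16 + 11/96 + 1/16 + 1/96 = 1/4
P(Z=2 | obs) = 1/16 / 1/4 = 1/4
P(Z=3 | obs) = 11/96 / 1/4 = 11/24
P(Z=4 | obs) = 1/16 / 1/4 = 1/4
P(Z=5 | obs) = 1/96 / 1/4 = 1/24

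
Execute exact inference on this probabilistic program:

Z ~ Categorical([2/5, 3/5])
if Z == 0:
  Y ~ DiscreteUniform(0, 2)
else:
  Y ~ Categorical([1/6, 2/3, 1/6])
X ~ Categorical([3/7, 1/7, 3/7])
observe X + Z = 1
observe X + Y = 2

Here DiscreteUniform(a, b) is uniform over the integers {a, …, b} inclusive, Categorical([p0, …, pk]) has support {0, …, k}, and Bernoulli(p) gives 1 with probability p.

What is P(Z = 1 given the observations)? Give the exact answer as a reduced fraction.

P(Z = 1 | obs) = 9/13

Enumerate traces; 2 have nonzero weight after conditioning:
  (Z=0, Y=1, X=1) weight 2/105
  (Z=1, Y=2, X=0) weight 3/70
Group by Z:
  weight(Z=0) = 2/105
  weight(Z=1) = 3/70
Total weight = 2/105 + 3/70 = 13/210
P(Z=0 | obs) = 2/105 / 13/210 = 4/13
P(Z=1 | obs) = 3/70 / 13/210 = 9/13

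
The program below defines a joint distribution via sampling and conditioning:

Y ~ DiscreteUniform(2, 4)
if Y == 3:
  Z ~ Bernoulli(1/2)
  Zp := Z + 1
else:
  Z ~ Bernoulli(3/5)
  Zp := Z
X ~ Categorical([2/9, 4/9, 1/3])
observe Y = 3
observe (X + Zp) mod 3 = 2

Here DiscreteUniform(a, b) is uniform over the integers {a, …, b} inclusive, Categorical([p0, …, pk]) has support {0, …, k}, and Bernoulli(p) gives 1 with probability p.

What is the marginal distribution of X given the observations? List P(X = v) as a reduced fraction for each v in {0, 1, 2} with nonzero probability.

Enumerate traces; 2 have nonzero weight after conditioning:
  (Y=3, Z=0, X=1) weight 2/27
  (Y=3, Z=1, X=0) weight 1/27
Group by X:
  weight(X=0) = 1/27
  weight(X=1) = 2/27
Total weight = 1/27 + 2/27 = 1/9
P(X=0 | obs) = 1/27 / 1/9 = 1/3
P(X=1 | obs) = 2/27 / 1/9 = 2/3

P(X=0) = 1/3, P(X=1) = 2/3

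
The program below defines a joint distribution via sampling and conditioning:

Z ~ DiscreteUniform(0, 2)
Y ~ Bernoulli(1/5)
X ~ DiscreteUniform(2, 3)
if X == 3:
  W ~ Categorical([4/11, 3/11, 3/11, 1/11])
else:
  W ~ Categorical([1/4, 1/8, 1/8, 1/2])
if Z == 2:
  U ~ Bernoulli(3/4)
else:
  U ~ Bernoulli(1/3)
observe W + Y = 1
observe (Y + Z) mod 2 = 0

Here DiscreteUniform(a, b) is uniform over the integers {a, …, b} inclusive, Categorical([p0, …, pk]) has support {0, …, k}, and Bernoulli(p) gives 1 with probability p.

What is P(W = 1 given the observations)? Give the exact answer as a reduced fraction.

Enumerate traces; 12 have nonzero weight after conditioning:
  (Z=0, Y=0, X=2, W=1, U=0) weight 1/90
  (Z=0, Y=0, X=2, W=1, U=1) weight 1/180
  (Z=0, Y=0, X=3, W=1, U=0) weight 4/165
  (Z=0, Y=0, X=3, W=1, U=1) weight 2/165
  (Z=1, Y=1, X=2, W=0, U=0) weight 1/180
  (Z=1, Y=1, X=2, W=0, U=1) weight 1/360
  (Z=1, Y=1, X=3, W=0, U=0) weight 4/495
  (Z=1, Y=1, X=3, W=0, U=1) weight 2/495
  … 4 more
Group by W:
  weight(W=0) = 9/440
  weight(W=1) = 7/66
Total weight = 9/440 + 7/66 = 167/1320
P(W=0 | obs) = 9/440 / 167/1320 = 27/167
P(W=1 | obs) = 7/66 / 167/1320 = 140/167

P(W = 1 | obs) = 140/167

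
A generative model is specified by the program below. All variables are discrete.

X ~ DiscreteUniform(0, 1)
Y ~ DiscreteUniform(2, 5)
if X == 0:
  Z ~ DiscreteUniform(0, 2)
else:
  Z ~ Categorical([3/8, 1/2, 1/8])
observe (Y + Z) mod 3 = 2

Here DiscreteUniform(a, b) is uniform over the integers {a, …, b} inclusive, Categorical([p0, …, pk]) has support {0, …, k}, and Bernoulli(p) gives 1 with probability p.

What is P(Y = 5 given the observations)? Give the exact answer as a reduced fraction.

Enumerate traces; 8 have nonzero weight after conditioning:
  (X=0, Y=2, Z=0) weight 1/24
  (X=0, Y=3, Z=2) weight 1/24
  (X=0, Y=4, Z=1) weight 1/24
  (X=0, Y=5, Z=0) weight 1/24
  (X=1, Y=2, Z=0) weight 3/64
  (X=1, Y=3, Z=2) weight 1/64
  (X=1, Y=4, Z=1) weight 1/16
  (X=1, Y=5, Z=0) weight 3/64
Group by Y:
  weight(Y=2) = 17/192
  weight(Y=3) = 11/192
  weight(Y=4) = 5/48
  weight(Y=5) = 17/192
Total weight = 17/192 + 11/192 + 5/48 + 17/192 = 65/192
P(Y=2 | obs) = 17/192 / 65/192 = 17/65
P(Y=3 | obs) = 11/192 / 65/192 = 11/65
P(Y=4 | obs) = 5/48 / 65/192 = 4/13
P(Y=5 | obs) = 17/192 / 65/192 = 17/65

P(Y = 5 | obs) = 17/65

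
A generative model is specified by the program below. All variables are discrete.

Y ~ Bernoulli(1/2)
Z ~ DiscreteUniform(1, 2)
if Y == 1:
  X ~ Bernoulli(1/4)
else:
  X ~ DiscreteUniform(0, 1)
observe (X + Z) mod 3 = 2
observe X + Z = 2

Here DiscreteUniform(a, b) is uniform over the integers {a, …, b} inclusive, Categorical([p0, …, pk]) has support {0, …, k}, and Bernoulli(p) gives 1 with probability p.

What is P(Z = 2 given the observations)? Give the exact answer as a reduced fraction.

P(Z = 2 | obs) = 5/8

Enumerate traces; 4 have nonzero weight after conditioning:
  (Y=0, Z=1, X=1) weight 1/8
  (Y=0, Z=2, X=0) weight 1/8
  (Y=1, Z=1, X=1) weight 1/16
  (Y=1, Z=2, X=0) weight 3/16
Group by Z:
  weight(Z=1) = 3/16
  weight(Z=2) = 5/16
Total weight = 3/16 + 5/16 = 1/2
P(Z=1 | obs) = 3/16 / 1/2 = 3/8
P(Z=2 | obs) = 5/16 / 1/2 = 5/8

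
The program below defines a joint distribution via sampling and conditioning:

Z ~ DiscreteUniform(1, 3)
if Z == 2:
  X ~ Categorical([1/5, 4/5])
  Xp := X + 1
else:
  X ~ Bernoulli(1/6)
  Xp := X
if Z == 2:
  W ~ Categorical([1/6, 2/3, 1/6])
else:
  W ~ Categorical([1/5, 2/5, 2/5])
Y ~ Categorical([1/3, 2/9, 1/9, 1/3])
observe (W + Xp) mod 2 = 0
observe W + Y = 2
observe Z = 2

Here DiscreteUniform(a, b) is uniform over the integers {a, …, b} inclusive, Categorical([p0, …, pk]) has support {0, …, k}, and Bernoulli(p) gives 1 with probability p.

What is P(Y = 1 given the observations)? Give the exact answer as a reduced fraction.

P(Y = 1 | obs) = 1/3

Enumerate traces; 3 have nonzero weight after conditioning:
  (Z=2, X=0, W=1, Y=1) weight 4/405
  (Z=2, X=1, W=0, Y=2) weight 2/405
  (Z=2, X=1, W=2, Y=0) weight 2/135
Group by Y:
  weight(Y=0) = 2/135
  weight(Y=1) = 4/405
  weight(Y=2) = 2/405
Total weight = 2/135 + 4/405 + 2/405 = 4/135
P(Y=0 | obs) = 2/135 / 4/135 = 1/2
P(Y=1 | obs) = 4/405 / 4/135 = 1/3
P(Y=2 | obs) = 2/405 / 4/135 = 1/6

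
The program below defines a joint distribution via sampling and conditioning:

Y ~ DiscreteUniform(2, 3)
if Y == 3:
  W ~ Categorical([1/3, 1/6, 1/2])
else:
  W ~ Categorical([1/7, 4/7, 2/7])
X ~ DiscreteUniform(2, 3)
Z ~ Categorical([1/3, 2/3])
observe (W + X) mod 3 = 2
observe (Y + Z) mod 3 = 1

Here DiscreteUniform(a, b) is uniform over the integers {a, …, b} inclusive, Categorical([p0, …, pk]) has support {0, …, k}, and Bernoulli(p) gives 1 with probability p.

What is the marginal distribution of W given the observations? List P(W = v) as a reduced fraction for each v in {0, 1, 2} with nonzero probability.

P(W=0) = 2/5, P(W=2) = 3/5

Enumerate traces; 2 have nonzero weight after conditioning:
  (Y=3, W=0, X=2, Z=1) weight 1/18
  (Y=3, W=2, X=3, Z=1) weight 1/12
Group by W:
  weight(W=0) = 1/18
  weight(W=2) = 1/12
Total weight = 1/18 + 1/12 = 5/36
P(W=0 | obs) = 1/18 / 5/36 = 2/5
P(W=2 | obs) = 1/12 / 5/36 = 3/5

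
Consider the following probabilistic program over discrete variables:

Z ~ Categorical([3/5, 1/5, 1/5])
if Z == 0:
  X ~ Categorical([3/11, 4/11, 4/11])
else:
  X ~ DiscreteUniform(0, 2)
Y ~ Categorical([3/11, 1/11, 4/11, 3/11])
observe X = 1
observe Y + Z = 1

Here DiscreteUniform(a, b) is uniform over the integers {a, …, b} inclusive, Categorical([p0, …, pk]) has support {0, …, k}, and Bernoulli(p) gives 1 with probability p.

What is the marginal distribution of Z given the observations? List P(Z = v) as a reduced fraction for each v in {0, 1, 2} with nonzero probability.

P(Z=0) = 12/23, P(Z=1) = 11/23

Enumerate traces; 2 have nonzero weight after conditioning:
  (Z=0, X=1, Y=1) weight 12/605
  (Z=1, X=1, Y=0) weight 1/55
Group by Z:
  weight(Z=0) = 12/605
  weight(Z=1) = 1/55
Total weight = 12/605 + 1/55 = 23/605
P(Z=0 | obs) = 12/605 / 23/605 = 12/23
P(Z=1 | obs) = 1/55 / 23/605 = 11/23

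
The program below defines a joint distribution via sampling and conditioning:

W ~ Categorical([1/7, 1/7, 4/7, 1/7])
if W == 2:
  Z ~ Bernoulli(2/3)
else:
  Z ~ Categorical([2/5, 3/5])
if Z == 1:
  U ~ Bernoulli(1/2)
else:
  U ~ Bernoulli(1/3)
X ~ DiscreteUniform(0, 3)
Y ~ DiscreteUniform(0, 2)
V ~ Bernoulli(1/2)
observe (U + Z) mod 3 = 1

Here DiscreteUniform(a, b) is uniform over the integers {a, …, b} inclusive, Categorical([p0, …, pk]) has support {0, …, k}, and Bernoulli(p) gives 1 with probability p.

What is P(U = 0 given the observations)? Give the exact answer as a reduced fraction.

Enumerate traces; 192 have nonzero weight after conditioning:
  (W=0, Z=0, U=1, X=0, Y=0, V=0) weight 1/1260
  (W=0, Z=0, U=1, X=0, Y=0, V=1) weight 1/1260
  (W=0, Z=0, U=1, X=0, Y=1, V=0) weight 1/1260
  (W=0, Z=0, U=1, X=0, Y=1, V=1) weight 1/1260
  (W=0, Z=0, U=1, X=0, Y=2, V=0) weight 1/1260
  (W=0, Z=0, U=1, X=0, Y=2, V=1) weight 1/1260
  (W=0, Z=0, U=1, X=1, Y=0, V=0) weight 1/1260
  (W=0, Z=0, U=1, X=1, Y=0, V=1) weight 1/1260
  (W=0, Z=1, U=0, X=0, Y=0, V=0) weight 1/560
  … 183 more
Group by U:
  weight(U=0) = 67/210
  weight(U=1) = 38/315
Total weight = 67/210 + 38/315 = 277/630
P(U=0 | obs) = 67/210 / 277/630 = 201/277
P(U=1 | obs) = 38/315 / 277/630 = 76/277

P(U = 0 | obs) = 201/277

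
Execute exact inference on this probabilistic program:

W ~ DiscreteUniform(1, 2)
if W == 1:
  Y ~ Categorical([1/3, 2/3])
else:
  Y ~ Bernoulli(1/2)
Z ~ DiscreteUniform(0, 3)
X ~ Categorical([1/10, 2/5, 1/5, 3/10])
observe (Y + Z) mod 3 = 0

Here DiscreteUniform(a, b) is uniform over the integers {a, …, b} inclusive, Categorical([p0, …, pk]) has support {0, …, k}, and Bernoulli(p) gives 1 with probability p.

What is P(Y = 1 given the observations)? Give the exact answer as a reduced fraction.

P(Y = 1 | obs) = 7/17

Enumerate traces; 24 have nonzero weight after conditioning:
  (W=1, Y=0, Z=0, X=0) weight 1/240
  (W=1, Y=0, Z=0, X=1) weight 1/60
  (W=1, Y=0, Z=0, X=2) weight 1/120
  (W=1, Y=0, Z=0, X=3) weight 1/80
  (W=1, Y=0, Z=3, X=0) weight 1/240
  (W=1, Y=0, Z=3, X=1) weight 1/60
  (W=1, Y=0, Z=3, X=2) weight 1/120
  (W=1, Y=0, Z=3, X=3) weight 1/80
  (W=1, Y=1, Z=2, X=0) weight 1/120
  … 15 more
Group by Y:
  weight(Y=0) = 5/24
  weight(Y=1) = 7/48
Total weight = 5/24 + 7/48 = 17/48
P(Y=0 | obs) = 5/24 / 17/48 = 10/17
P(Y=1 | obs) = 7/48 / 17/48 = 7/17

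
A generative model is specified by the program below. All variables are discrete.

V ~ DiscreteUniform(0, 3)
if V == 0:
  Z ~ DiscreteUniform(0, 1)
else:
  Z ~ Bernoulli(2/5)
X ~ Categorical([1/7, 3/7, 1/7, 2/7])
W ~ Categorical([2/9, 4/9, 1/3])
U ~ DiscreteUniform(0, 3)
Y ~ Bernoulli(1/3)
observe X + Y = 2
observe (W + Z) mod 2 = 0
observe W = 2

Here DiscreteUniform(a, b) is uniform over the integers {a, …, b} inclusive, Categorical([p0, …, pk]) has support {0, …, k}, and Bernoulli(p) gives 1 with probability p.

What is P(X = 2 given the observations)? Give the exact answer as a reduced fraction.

P(X = 2 | obs) = 2/5

Enumerate traces; 32 have nonzero weight after conditioning:
  (V=0, Z=0, X=1, W=2, U=0, Y=1) weight 1/672
  (V=0, Z=0, X=1, W=2, U=1, Y=1) weight 1/672
  (V=0, Z=0, X=1, W=2, U=2, Y=1) weight 1/672
  (V=0, Z=0, X=1, W=2, U=3, Y=1) weight 1/672
  (V=0, Z=0, X=2, W=2, U=0, Y=0) weight 1/1008
  (V=0, Z=0, X=2, W=2, U=1, Y=0) weight 1/1008
  (V=0, Z=0, X=2, W=2, U=2, Y=0) weight 1/1008
  (V=0, Z=0, X=2, W=2, U=3, Y=0) weight 1/1008
  … 24 more
Group by X:
  weight(X=1) = 23/840
  weight(X=2) = 23/1260
Total weight = 23/840 + 23/1260 = 23/504
P(X=1 | obs) = 23/840 / 23/504 = 3/5
P(X=2 | obs) = 23/1260 / 23/504 = 2/5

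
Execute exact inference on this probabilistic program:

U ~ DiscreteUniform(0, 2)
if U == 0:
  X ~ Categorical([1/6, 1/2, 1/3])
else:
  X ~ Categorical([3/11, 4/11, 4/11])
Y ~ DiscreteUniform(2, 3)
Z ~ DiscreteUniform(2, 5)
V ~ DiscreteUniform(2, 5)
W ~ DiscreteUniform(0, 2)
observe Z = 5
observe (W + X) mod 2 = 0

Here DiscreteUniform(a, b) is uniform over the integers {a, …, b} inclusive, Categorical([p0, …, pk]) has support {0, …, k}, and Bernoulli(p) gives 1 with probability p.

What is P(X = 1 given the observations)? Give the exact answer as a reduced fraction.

P(X = 1 | obs) = 9/35

Enumerate traces; 120 have nonzero weight after conditioning:
  (U=0, X=0, Y=2, Z=5, V=2, W=0) weight 1/1728
  (U=0, X=0, Y=2, Z=5, V=2, W=2) weight 1/1728
  (U=0, X=0, Y=2, Z=5, V=3, W=0) weight 1/1728
  (U=0, X=0, Y=2, Z=5, V=3, W=2) weight 1/1728
  (U=0, X=0, Y=2, Z=5, V=4, W=0) weight 1/1728
  (U=0, X=0, Y=2, Z=5, V=4, W=2) weight 1/1728
  (U=0, X=0, Y=2, Z=5, V=5, W=0) weight 1/1728
  (U=0, X=0, Y=2, Z=5, V=5, W=2) weight 1/1728
  (U=0, X=1, Y=2, Z=5, V=2, W=1) weight 1/576
  (U=0, X=2, Y=2, Z=5, V=2, W=0) weight 1/864
  … 110 more
Group by X:
  weight(X=0) = 47/1188
  weight(X=1) = 3/88
  weight(X=2) = 35/594
Total weight = 47/1188 + 3/88 + 35/594 = 35/264
P(X=0 | obs) = 47/1188 / 35/264 = 94/315
P(X=1 | obs) = 3/88 / 35/264 = 9/35
P(X=2 | obs) = 35/594 / 35/264 = 4/9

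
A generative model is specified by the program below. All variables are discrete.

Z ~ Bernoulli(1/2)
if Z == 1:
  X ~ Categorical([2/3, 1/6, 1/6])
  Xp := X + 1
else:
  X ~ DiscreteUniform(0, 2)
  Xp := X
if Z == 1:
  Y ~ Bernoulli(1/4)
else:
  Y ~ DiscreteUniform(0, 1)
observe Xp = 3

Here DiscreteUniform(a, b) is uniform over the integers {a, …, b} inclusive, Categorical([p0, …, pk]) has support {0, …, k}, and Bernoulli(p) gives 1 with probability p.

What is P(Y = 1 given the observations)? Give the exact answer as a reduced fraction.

Enumerate traces; 2 have nonzero weight after conditioning:
  (Z=1, X=2, Y=0) weight 1/16
  (Z=1, X=2, Y=1) weight 1/48
Group by Y:
  weight(Y=0) = 1/16
  weight(Y=1) = 1/48
Total weight = 1/16 + 1/48 = 1/12
P(Y=0 | obs) = 1/16 / 1/12 = 3/4
P(Y=1 | obs) = 1/48 / 1/12 = 1/4

P(Y = 1 | obs) = 1/4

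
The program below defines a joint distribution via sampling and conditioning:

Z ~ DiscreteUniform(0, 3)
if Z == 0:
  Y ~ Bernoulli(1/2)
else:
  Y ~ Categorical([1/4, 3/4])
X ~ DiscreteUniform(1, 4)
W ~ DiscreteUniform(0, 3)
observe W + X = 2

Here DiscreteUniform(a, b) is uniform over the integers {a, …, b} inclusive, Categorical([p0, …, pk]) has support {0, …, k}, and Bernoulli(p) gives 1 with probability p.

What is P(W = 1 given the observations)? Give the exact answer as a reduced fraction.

Enumerate traces; 16 have nonzero weight after conditioning:
  (Z=0, Y=0, X=1, W=1) weight 1/128
  (Z=0, Y=0, X=2, W=0) weight 1/128
  (Z=0, Y=1, X=1, W=1) weight 1/128
  (Z=0, Y=1, X=2, W=0) weight 1/128
  (Z=1, Y=0, X=1, W=1) weight 1/256
  (Z=1, Y=0, X=2, W=0) weight 1/256
  (Z=1, Y=1, X=1, W=1) weight 3/256
  (Z=1, Y=1, X=2, W=0) weight 3/256
  … 8 more
Group by W:
  weight(W=0) = 1/16
  weight(W=1) = 1/16
Total weight = 1/16 + 1/16 = 1/8
P(W=0 | obs) = 1/16 / 1/8 = 1/2
P(W=1 | obs) = 1/16 / 1/8 = 1/2

P(W = 1 | obs) = 1/2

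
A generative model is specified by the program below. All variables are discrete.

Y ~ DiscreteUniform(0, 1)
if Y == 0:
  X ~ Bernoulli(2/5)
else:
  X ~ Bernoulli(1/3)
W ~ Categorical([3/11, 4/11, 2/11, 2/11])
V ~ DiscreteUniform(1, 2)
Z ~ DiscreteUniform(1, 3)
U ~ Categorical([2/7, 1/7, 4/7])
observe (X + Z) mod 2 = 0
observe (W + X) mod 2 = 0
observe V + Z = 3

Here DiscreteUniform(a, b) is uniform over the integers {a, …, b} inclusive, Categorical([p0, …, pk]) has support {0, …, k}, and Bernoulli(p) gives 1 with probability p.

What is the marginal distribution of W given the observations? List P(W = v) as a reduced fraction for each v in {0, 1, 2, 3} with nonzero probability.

P(W=0) = 57/161, P(W=1) = 44/161, P(W=2) = 38/161, P(W=3) = 22/161

Enumerate traces; 24 have nonzero weight after conditioning:
  (Y=0, X=0, W=0, V=1, Z=2, U=0) weight 3/770
  (Y=0, X=0, W=0, V=1, Z=2, U=1) weight 3/1540
  (Y=0, X=0, W=0, V=1, Z=2, U=2) weight 3/385
  (Y=0, X=0, W=2, V=1, Z=2, U=0) weight 1/385
  (Y=0, X=0, W=2, V=1, Z=2, U=1) weight 1/770
  (Y=0, X=0, W=2, V=1, Z=2, U=2) weight 2/385
  (Y=0, X=1, W=1, V=2, Z=1, U=0) weight 4/1155
  (Y=0, X=1, W=1, V=2, Z=1, U=1) weight 2/1155
  (Y=0, X=1, W=3, V=2, Z=1, U=0) weight 2/1155
  … 15 more
Group by W:
  weight(W=0) = 19/660
  weight(W=1) = 1/45
  weight(W=2) = 19/990
  weight(W=3) = 1/90
Total weight = 19/660 + 1/45 + 19/990 + 1/90 = 161/1980
P(W=0 | obs) = 19/660 / 161/1980 = 57/161
P(W=1 | obs) = 1/45 / 161/1980 = 44/161
P(W=2 | obs) = 19/990 / 161/1980 = 38/161
P(W=3 | obs) = 1/90 / 161/1980 = 22/161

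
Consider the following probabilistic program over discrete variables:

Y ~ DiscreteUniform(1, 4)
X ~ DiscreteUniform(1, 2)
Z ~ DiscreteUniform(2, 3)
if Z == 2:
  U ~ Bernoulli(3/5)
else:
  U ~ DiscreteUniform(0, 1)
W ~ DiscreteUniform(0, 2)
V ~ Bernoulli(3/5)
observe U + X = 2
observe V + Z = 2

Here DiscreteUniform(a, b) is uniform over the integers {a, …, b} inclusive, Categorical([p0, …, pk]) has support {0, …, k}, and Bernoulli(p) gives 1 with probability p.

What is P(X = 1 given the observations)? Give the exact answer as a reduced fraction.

P(X = 1 | obs) = 3/5

Enumerate traces; 24 have nonzero weight after conditioning:
  (Y=1, X=1, Z=2, U=1, W=0, V=0) weight 1/200
  (Y=1, X=1, Z=2, U=1, W=1, V=0) weight 1/200
  (Y=1, X=1, Z=2, U=1, W=2, V=0) weight 1/200
  (Y=1, X=2, Z=2, U=0, W=0, V=0) weight 1/300
  (Y=1, X=2, Z=2, U=0, W=1, V=0) weight 1/300
  (Y=1, X=2, Z=2, U=0, W=2, V=0) weight 1/300
  (Y=2, X=1, Z=2, U=1, W=0, V=0) weight 1/200
  (Y=2, X=1, Z=2, U=1, W=1, V=0) weight 1/200
  … 16 more
Group by X:
  weight(X=1) = 3/50
  weight(X=2) = 1/25
Total weight = 3/50 + 1/25 = 1/10
P(X=1 | obs) = 3/50 / 1/10 = 3/5
P(X=2 | obs) = 1/25 / 1/10 = 2/5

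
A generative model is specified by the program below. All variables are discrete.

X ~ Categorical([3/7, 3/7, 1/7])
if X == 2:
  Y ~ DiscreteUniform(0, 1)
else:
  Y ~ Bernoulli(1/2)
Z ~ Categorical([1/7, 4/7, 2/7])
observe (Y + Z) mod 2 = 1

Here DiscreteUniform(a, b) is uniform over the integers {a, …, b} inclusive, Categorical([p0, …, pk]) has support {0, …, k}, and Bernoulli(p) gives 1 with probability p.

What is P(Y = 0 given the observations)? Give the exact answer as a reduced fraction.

Enumerate traces; 9 have nonzero weight after conditioning:
  (X=0, Y=0, Z=1) weight 6/49
  (X=0, Y=1, Z=0) weight 3/98
  (X=0, Y=1, Z=2) weight 3/49
  (X=1, Y=0, Z=1) weight 6/49
  (X=1, Y=1, Z=0) weight 3/98
  (X=1, Y=1, Z=2) weight 3/49
  (X=2, Y=0, Z=1) weight 2/49
  (X=2, Y=1, Z=0) weight 1/98
  … 1 more
Group by Y:
  weight(Y=0) = 2/7
  weight(Y=1) = 3/14
Total weight = 2/7 + 3/14 = 1/2
P(Y=0 | obs) = 2/7 / 1/2 = 4/7
P(Y=1 | obs) = 3/14 / 1/2 = 3/7

P(Y = 0 | obs) = 4/7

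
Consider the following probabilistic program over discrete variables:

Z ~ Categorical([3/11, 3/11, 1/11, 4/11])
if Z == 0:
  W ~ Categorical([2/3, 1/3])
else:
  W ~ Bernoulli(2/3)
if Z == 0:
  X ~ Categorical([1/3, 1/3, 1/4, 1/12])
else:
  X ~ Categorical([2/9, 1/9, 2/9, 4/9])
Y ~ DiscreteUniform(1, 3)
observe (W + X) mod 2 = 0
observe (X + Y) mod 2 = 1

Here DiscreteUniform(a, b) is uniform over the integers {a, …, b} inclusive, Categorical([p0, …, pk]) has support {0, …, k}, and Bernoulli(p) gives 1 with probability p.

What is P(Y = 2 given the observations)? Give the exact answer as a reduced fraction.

P(Y = 2 | obs) = 365/873

Enumerate traces; 24 have nonzero weight after conditioning:
  (Z=0, W=0, X=0, Y=1) weight 2/99
  (Z=0, W=0, X=0, Y=3) weight 2/99
  (Z=0, W=0, X=2, Y=1) weight 1/66
  (Z=0, W=0, X=2, Y=3) weight 1/66
  (Z=0, W=1, X=1, Y=2) weight 1/99
  (Z=0, W=1, X=3, Y=2) weight 1/396
  (Z=1, W=0, X=0, Y=1) weight 2/297
  (Z=1, W=0, X=0, Y=3) weight 2/297
  … 16 more
Group by Y:
  weight(Y=1) = 127/1782
  weight(Y=2) = 365/3564
  weight(Y=3) = 127/1782
Total weight = 127/1782 + 365/3564 + 127/1782 = 97/396
P(Y=1 | obs) = 127/1782 / 97/396 = 254/873
P(Y=2 | obs) = 365/3564 / 97/396 = 365/873
P(Y=3 | obs) = 127/1782 / 97/396 = 254/873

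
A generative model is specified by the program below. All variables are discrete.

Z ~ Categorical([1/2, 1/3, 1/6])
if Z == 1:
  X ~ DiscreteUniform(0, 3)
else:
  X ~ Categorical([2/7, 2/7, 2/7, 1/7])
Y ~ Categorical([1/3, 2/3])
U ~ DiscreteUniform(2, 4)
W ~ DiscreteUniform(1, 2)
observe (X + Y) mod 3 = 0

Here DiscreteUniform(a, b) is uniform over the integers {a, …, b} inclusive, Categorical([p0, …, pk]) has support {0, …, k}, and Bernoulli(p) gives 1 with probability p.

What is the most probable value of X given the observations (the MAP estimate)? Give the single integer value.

argmax_v P(X = v | obs) = 2

Enumerate traces; 54 have nonzero weight after conditioning:
  (Z=0, X=0, Y=0, U=2, W=1) weight 1/126
  (Z=0, X=0, Y=0, U=2, W=2) weight 1/126
  (Z=0, X=0, Y=0, U=3, W=1) weight 1/126
  (Z=0, X=0, Y=0, U=3, W=2) weight 1/126
  (Z=0, X=0, Y=0, U=4, W=1) weight 1/126
  (Z=0, X=0, Y=0, U=4, W=2) weight 1/126
  (Z=0, X=2, Y=1, U=2, W=1) weight 1/63
  (Z=0, X=2, Y=1, U=2, W=2) weight 1/63
  (Z=0, X=3, Y=0, U=2, W=1) weight 1/252
  … 45 more
Group by X:
  weight(X=0) = 23/252
  weight(X=2) = 23/126
  weight(X=3) = 5/84
Total weight = 23/252 + 23/126 + 5/84 = 1/3
P(X=0 | obs) = 23/252 / 1/3 = 23/84
P(X=2 | obs) = 23/126 / 1/3 = 23/42
P(X=3 | obs) = 5/84 / 1/3 = 5/28
argmax = 2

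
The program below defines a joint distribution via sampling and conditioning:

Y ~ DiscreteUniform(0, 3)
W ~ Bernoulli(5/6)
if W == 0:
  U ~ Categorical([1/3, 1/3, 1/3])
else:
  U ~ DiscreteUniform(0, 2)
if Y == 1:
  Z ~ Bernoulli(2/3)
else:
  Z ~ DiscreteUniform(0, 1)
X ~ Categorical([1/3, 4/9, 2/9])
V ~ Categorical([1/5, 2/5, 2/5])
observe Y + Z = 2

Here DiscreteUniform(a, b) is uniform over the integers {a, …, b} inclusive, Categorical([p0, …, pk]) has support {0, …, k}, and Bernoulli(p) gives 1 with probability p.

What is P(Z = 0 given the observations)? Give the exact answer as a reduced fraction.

P(Z = 0 | obs) = 3/7

Enumerate traces; 108 have nonzero weight after conditioning:
  (Y=1, W=0, U=0, Z=1, X=0, V=0) weight 1/1620
  (Y=1, W=0, U=0, Z=1, X=0, V=1) weight 1/810
  (Y=1, W=0, U=0, Z=1, X=0, V=2) weight 1/810
  (Y=1, W=0, U=0, Z=1, X=1, V=0) weight 1/1215
  (Y=1, W=0, U=0, Z=1, X=1, V=1) weight 2/1215
  (Y=1, W=0, U=0, Z=1, X=1, V=2) weight 2/1215
  (Y=1, W=0, U=0, Z=1, X=2, V=0) weight 1/2430
  (Y=1, W=0, U=0, Z=1, X=2, V=1) weight 1/1215
  (Y=2, W=0, U=0, Z=0, X=0, V=0) weight 1/2160
  … 99 more
Group by Z:
  weight(Z=0) = 1/8
  weight(Z=1) = 1/6
Total weight = 1/8 + 1/6 = 7/24
P(Z=0 | obs) = 1/8 / 7/24 = 3/7
P(Z=1 | obs) = 1/6 / 7/24 = 4/7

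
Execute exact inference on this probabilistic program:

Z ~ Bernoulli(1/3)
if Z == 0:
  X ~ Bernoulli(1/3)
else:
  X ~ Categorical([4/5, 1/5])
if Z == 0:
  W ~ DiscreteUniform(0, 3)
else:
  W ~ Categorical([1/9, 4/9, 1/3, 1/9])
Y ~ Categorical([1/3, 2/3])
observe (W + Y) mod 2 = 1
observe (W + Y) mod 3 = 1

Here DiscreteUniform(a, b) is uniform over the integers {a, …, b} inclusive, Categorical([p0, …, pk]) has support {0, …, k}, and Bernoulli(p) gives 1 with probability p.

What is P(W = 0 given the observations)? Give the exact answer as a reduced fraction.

Enumerate traces; 8 have nonzero weight after conditioning:
  (Z=0, X=0, W=0, Y=1) weight 2/27
  (Z=0, X=0, W=1, Y=0) weight 1/27
  (Z=0, X=1, W=0, Y=1) weight 1/27
  (Z=0, X=1, W=1, Y=0) weight 1/54
  (Z=1, X=0, W=0, Y=1) weight 8/405
  (Z=1, X=0, W=1, Y=0) weight 16/405
  (Z=1, X=1, W=0, Y=1) weight 2/405
  (Z=1, X=1, W=1, Y=0) weight 4/405
Group by W:
  weight(W=0) = 11/81
  weight(W=1) = 17/162
Total weight = 11/81 + 17/162 = 13/54
P(W=0 | obs) = 11/81 / 13/54 = 22/39
P(W=1 | obs) = 17/162 / 13/54 = 17/39

P(W = 0 | obs) = 22/39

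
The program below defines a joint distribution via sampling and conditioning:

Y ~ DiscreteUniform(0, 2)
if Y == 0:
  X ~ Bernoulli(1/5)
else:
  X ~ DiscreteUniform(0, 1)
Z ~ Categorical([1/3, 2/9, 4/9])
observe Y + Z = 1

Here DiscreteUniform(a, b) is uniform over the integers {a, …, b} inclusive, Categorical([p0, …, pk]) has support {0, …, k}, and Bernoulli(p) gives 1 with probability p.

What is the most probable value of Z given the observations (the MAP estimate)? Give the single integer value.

argmax_v P(Z = v | obs) = 0

Enumerate traces; 4 have nonzero weight after conditioning:
  (Y=0, X=0, Z=1) weight 8/135
  (Y=0, X=1, Z=1) weight 2/135
  (Y=1, X=0, Z=0) weight 1/18
  (Y=1, X=1, Z=0) weight 1/18
Group by Z:
  weight(Z=0) = 1/9
  weight(Z=1) = 2/27
Total weight = 1/9 + 2/27 = 5/27
P(Z=0 | obs) = 1/9 / 5/27 = 3/5
P(Z=1 | obs) = 2/27 / 5/27 = 2/5
argmax = 0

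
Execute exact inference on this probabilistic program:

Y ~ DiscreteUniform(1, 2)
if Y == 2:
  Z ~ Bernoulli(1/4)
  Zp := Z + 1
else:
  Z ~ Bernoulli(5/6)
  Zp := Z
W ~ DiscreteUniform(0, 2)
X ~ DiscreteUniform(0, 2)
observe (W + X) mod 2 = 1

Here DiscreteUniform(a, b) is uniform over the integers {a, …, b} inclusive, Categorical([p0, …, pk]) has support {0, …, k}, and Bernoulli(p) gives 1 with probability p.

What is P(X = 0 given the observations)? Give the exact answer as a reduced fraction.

P(X = 0 | obs) = 1/4

Enumerate traces; 16 have nonzero weight after conditioning:
  (Y=1, Z=0, W=0, X=1) weight 1/108
  (Y=1, Z=0, W=1, X=0) weight 1/108
  (Y=1, Z=0, W=1, X=2) weight 1/108
  (Y=1, Z=0, W=2, X=1) weight 1/108
  (Y=1, Z=1, W=0, X=1) weight 5/108
  (Y=1, Z=1, W=1, X=0) weight 5/108
  (Y=1, Z=1, W=1, X=2) weight 5/108
  (Y=1, Z=1, W=2, X=1) weight 5/108
  … 8 more
Group by X:
  weight(X=0) = 1/9
  weight(X=1) = 2/9
  weight(X=2) = 1/9
Total weight = 1/9 + 2/9 + 1/9 = 4/9
P(X=0 | obs) = 1/9 / 4/9 = 1/4
P(X=1 | obs) = 2/9 / 4/9 = 1/2
P(X=2 | obs) = 1/9 / 4/9 = 1/4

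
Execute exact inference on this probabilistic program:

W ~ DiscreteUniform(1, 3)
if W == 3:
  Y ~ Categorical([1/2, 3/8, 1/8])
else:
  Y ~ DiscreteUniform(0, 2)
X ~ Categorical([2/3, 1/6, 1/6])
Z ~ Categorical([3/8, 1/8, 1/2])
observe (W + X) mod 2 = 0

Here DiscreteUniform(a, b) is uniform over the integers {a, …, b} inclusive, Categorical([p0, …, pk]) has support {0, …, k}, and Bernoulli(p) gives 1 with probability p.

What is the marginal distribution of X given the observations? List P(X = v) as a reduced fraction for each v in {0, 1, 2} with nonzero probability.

Enumerate traces; 36 have nonzero weight after conditioning:
  (W=1, Y=0, X=1, Z=0) weight 1/144
  (W=1, Y=0, X=1, Z=1) weight 1/432
  (W=1, Y=0, X=1, Z=2) weight 1/108
  (W=1, Y=1, X=1, Z=0) weight 1/144
  (W=1, Y=1, X=1, Z=1) weight 1/432
  (W=1, Y=1, X=1, Z=2) weight 1/108
  (W=1, Y=2, X=1, Z=0) weight 1/144
  (W=1, Y=2, X=1, Z=1) weight 1/432
  (W=2, Y=0, X=0, Z=0) weight 1/36
  (W=2, Y=0, X=2, Z=0) weight 1/144
  … 26 more
Group by X:
  weight(X=0) = 2/9
  weight(X=1) = 1/9
  weight(X=2) = 1/18
Total weight = 2/9 + 1/9 + 1/18 = 7/18
P(X=0 | obs) = 2/9 / 7/18 = 4/7
P(X=1 | obs) = 1/9 / 7/18 = 2/7
P(X=2 | obs) = 1/18 / 7/18 = 1/7

P(X=0) = 4/7, P(X=1) = 2/7, P(X=2) = 1/7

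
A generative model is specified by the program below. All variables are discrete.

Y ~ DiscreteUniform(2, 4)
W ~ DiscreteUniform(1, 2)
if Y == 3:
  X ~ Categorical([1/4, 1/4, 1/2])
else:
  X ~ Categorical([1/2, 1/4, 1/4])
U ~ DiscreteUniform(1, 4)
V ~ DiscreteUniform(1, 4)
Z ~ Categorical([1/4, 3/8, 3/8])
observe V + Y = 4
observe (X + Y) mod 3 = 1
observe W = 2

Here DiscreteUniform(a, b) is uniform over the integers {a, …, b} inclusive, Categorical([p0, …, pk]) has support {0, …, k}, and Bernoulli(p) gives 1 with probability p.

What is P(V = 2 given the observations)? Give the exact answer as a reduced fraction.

Enumerate traces; 24 have nonzero weight after conditioning:
  (Y=2, W=2, X=2, U=1, V=2, Z=0) weight 1/1536
  (Y=2, W=2, X=2, U=1, V=2, Z=1) weight 1/1024
  (Y=2, W=2, X=2, U=1, V=2, Z=2) weight 1/1024
  (Y=2, W=2, X=2, U=2, V=2, Z=0) weight 1/1536
  (Y=2, W=2, X=2, U=2, V=2, Z=1) weight 1/1024
  (Y=2, W=2, X=2, U=2, V=2, Z=2) weight 1/1024
  (Y=2, W=2, X=2, U=3, V=2, Z=0) weight 1/1536
  (Y=2, W=2, X=2, U=3, V=2, Z=1) weight 1/1024
  (Y=3, W=2, X=1, U=1, V=1, Z=0) weight 1/1536
  … 15 more
Group by V:
  weight(V=1) = 1/96
  weight(V=2) = 1/96
Total weight = 1/96 + 1/96 = 1/48
P(V=1 | obs) = 1/96 / 1/48 = 1/2
P(V=2 | obs) = 1/96 / 1/48 = 1/2

P(V = 2 | obs) = 1/2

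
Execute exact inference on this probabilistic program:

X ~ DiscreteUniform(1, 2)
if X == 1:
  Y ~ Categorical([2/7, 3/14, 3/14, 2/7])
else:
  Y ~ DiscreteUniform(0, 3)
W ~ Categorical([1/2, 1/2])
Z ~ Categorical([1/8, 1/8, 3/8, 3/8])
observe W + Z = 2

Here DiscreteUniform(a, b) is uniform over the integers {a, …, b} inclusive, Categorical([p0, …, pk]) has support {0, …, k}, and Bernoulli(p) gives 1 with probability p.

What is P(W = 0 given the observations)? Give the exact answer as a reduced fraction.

P(W = 0 | obs) = 3/4

Enumerate traces; 16 have nonzero weight after conditioning:
  (X=1, Y=0, W=0, Z=2) weight 3/112
  (X=1, Y=0, W=1, Z=1) weight 1/112
  (X=1, Y=1, W=0, Z=2) weight 9/448
  (X=1, Y=1, W=1, Z=1) weight 3/448
  (X=1, Y=2, W=0, Z=2) weight 9/448
  (X=1, Y=2, W=1, Z=1) weight 3/448
  (X=1, Y=3, W=0, Z=2) weight 3/112
  (X=1, Y=3, W=1, Z=1) weight 1/112
  … 8 more
Group by W:
  weight(W=0) = 3/16
  weight(W=1) = 1/16
Total weight = 3/16 + 1/16 = 1/4
P(W=0 | obs) = 3/16 / 1/4 = 3/4
P(W=1 | obs) = 1/16 / 1/4 = 1/4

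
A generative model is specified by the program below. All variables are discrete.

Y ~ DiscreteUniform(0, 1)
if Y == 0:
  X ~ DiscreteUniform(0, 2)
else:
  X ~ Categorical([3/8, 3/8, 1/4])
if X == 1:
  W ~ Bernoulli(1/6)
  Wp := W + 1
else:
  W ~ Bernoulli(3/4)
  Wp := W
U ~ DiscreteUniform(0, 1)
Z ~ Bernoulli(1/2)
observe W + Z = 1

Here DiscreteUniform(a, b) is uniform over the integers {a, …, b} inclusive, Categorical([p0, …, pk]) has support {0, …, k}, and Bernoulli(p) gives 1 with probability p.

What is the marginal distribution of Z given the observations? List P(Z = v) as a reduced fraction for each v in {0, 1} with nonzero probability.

Enumerate traces; 24 have nonzero weight after conditioning:
  (Y=0, X=0, W=0, U=0, Z=1) weight 1/96
  (Y=0, X=0, W=0, U=1, Z=1) weight 1/96
  (Y=0, X=0, W=1, U=0, Z=0) weight 1/32
  (Y=0, X=0, W=1, U=1, Z=0) weight 1/32
  (Y=0, X=1, W=0, U=0, Z=1) weight 5/144
  (Y=0, X=1, W=0, U=1, Z=1) weight 5/144
  (Y=0, X=1, W=1, U=0, Z=0) weight 1/144
  (Y=0, X=1, W=1, U=1, Z=0) weight 1/144
  … 16 more
Group by Z:
  weight(Z=0) = 313/1152
  weight(Z=1) = 263/1152
Total weight = 313/1152 + 263/1152 = 1/2
P(Z=0 | obs) = 313/1152 / 1/2 = 313/576
P(Z=1 | obs) = 263/1152 / 1/2 = 263/576

P(Z=0) = 313/576, P(Z=1) = 263/576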